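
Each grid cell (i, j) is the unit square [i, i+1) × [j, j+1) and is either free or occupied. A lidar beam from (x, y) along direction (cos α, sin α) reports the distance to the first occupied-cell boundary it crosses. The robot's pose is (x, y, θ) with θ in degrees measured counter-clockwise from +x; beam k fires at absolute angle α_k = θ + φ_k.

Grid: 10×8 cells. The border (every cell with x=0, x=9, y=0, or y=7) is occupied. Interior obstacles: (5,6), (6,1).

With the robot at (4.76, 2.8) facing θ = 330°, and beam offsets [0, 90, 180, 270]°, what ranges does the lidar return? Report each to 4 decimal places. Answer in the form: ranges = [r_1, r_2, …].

ranges = [1.6000, 4.8497, 4.3417, 2.0785]

beam 1: φ=0°, α=330°
  cosα=0.8660 sinα=-0.5000 | (4,2) | tMaxX 0.2771 tMaxY 1.6000 | tΔX 1.1547 tΔY 2.0000
    t=0.2771 [x] (5,2)
    t=1.4318 [x] (6,2)
    t=1.6000 [y] (6,1) — stop
  → r_1 = 1.6000
beam 2: φ=90°, α=60°
  cosα=0.5000 sinα=0.8660 | (4,2) | tMaxX 0.4800 tMaxY 0.2309 | tΔX 2.0000 tΔY 1.1547
    t=0.2309 [y] (4,3)
    t=0.4800 [x] (5,3)
    t=1.3856 [y] (5,4)
    t=2.4800 [x] (6,4)
    t=2.5403 [y] (6,5)
    t=3.6950 [y] (6,6)
    t=4.4800 [x] (7,6)
    t=4.8497 [y] (7,7) — stop
  → r_2 = 4.8497
beam 3: φ=180°, α=150°
  cosα=-0.8660 sinα=0.5000 | (4,2) | tMaxX 0.8776 tMaxY 0.4000 | tΔX 1.1547 tΔY 2.0000
    t=0.4000 [y] (4,3)
    t=0.8776 [x] (3,3)
    t=2.0323 [x] (2,3)
    t=2.4000 [y] (2,4)
    t=3.1870 [x] (1,4)
    t=4.3417 [x] (0,4) — stop
  → r_3 = 4.3417
beam 4: φ=270°, α=240°
  cosα=-0.5000 sinα=-0.8660 | (4,2) | tMaxX 1.5200 tMaxY 0.9238 | tΔX 2.0000 tΔY 1.1547
    t=0.9238 [y] (4,1)
    t=1.5200 [x] (3,1)
    t=2.0785 [y] (3,0) — stop
  → r_4 = 2.0785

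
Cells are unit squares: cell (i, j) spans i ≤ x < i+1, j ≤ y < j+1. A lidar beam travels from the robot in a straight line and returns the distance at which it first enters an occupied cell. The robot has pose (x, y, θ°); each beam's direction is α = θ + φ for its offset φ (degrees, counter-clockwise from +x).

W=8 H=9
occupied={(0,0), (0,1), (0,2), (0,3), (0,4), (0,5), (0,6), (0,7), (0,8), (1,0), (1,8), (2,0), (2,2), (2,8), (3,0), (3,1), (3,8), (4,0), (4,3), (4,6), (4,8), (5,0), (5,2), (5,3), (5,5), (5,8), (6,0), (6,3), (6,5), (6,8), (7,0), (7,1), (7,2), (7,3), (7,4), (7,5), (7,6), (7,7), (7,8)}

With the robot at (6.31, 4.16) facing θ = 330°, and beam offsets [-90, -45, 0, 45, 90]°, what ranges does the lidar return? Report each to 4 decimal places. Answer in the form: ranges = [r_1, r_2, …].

beam 1: φ=-90°, α=240°
  d=(-0.5000,-0.8660)  start (6,4)  tX=0.6200 tY=0.1848  stride 1/|dx|=2.0000 1/|dy|=1.1547
    cross y-line → (6,3), t=0.1848 (wall)
  → r_1 = 0.1848
beam 2: φ=-45°, α=285°
  d=(0.2588,-0.9659)  start (6,4)  tX=2.6660 tY=0.1656  stride 1/|dx|=3.8637 1/|dy|=1.0353
    cross y-line → (6,3), t=0.1656 (wall)
  → r_2 = 0.1656
beam 3: φ=0°, α=330°
  d=(0.8660,-0.5000)  start (6,4)  tX=0.7967 tY=0.3200  stride 1/|dx|=1.1547 1/|dy|=2.0000
    cross y-line → (6,3), t=0.3200 (wall)
  → r_3 = 0.3200
beam 4: φ=45°, α=15°
  d=(0.9659,0.2588)  start (6,4)  tX=0.7143 tY=3.2455  stride 1/|dx|=1.0353 1/|dy|=3.8637
    cross x-line → (7,4), t=0.7143 (wall)
  → r_4 = 0.7143
beam 5: φ=90°, α=60°
  d=(0.5000,0.8660)  start (6,4)  tX=1.3800 tY=0.9699  stride 1/|dx|=2.0000 1/|dy|=1.1547
    cross y-line → (6,5), t=0.9699 (wall)
  → r_5 = 0.9699

ranges = [0.1848, 0.1656, 0.3200, 0.7143, 0.9699]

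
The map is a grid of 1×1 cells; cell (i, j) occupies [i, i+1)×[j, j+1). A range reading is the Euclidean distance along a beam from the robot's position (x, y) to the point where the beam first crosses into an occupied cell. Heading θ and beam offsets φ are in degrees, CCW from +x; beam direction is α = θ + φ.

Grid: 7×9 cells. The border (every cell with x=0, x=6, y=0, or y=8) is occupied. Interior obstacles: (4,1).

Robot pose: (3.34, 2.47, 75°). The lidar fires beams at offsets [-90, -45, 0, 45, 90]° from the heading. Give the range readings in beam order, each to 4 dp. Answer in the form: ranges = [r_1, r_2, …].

ranges = [2.7538, 3.0715, 5.7251, 4.6800, 2.4225]

beam 1: φ=-90°, α=345°
  d=(0.9659,-0.2588)  start (3,2)  tX=0.6833 tY=1.8159  stride 1/|dx|=1.0353 1/|dy|=3.8637
    cross x-line → (4,2), t=0.6833
    cross x-line → (5,2), t=1.7186
    cross y-line → (5,1), t=1.8159
    cross x-line → (6,1), t=2.7538 (wall)
  → r_1 = 2.7538
beam 2: φ=-45°, α=30°
  d=(0.8660,0.5000)  start (3,2)  tX=0.7621 tY=1.0600  stride 1/|dx|=1.1547 1/|dy|=2.0000
    cross x-line → (4,2), t=0.7621
    cross y-line → (4,3), t=1.0600
    cross x-line → (5,3), t=1.9168
    cross y-line → (5,4), t=3.0600
    cross x-line → (6,4), t=3.0715 (wall)
  → r_2 = 3.0715
beam 3: φ=0°, α=75°
  d=(0.2588,0.9659)  start (3,2)  tX=2.5500 tY=0.5487  stride 1/|dx|=3.8637 1/|dy|=1.0353
    cross y-line → (3,3), t=0.5487
    cross y-line → (3,4), t=1.5840
    cross x-line → (4,4), t=2.5500
    cross y-line → (4,5), t=2.6192
    cross y-line → (4,6), t=3.6545
    cross y-line → (4,7), t=4.6898
    cross y-line → (4,8), t=5.7251 (wall)
  → r_3 = 5.7251
beam 4: φ=45°, α=120°
  d=(-0.5000,0.8660)  start (3,2)  tX=0.6800 tY=0.6120  stride 1/|dx|=2.0000 1/|dy|=1.1547
    cross y-line → (3,3), t=0.6120
    cross x-line → (2,3), t=0.6800
    cross y-line → (2,4), t=1.7667
    cross x-line → (1,4), t=2.6800
    cross y-line → (1,5), t=2.9214
    cross y-line → (1,6), t=4.0761
    cross x-line → (0,6), t=4.6800 (wall)
  → r_4 = 4.6800
beam 5: φ=90°, α=165°
  d=(-0.9659,0.2588)  start (3,2)  tX=0.3520 tY=2.0478  stride 1/|dx|=1.0353 1/|dy|=3.8637
    cross x-line → (2,2), t=0.3520
    cross x-line → (1,2), t=1.3873
    cross y-line → (1,3), t=2.0478
    cross x-line → (0,3), t=2.4225 (wall)
  → r_5 = 2.4225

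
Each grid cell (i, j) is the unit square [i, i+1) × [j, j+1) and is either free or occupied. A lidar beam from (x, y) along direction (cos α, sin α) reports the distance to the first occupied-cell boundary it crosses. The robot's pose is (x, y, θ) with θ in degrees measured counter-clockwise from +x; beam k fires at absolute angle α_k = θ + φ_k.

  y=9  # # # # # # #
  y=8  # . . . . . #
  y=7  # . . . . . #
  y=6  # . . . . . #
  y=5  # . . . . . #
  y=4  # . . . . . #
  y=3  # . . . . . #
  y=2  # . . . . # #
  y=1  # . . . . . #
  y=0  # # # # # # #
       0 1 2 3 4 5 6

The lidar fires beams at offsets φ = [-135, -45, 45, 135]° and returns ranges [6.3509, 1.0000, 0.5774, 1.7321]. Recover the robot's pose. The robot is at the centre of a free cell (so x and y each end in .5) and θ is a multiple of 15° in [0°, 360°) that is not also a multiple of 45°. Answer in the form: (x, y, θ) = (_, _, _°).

The pose lattice has 39·16 = 624 candidates. Test each by forward raycasting.
  (3.5, 5.5, 210°): beam 1 = 3.6235 ≠ 6.3509 ✗
  (3.5, 8.5, 60°): beam 1 = 5.7956 ≠ 6.3509 ✗
  (3.5, 1.5, 345°): beam 1 = 1.0000 ≠ 6.3509 ✗
  (4.5, 8.5, 240°): beam 1 = 0.5176 ≠ 6.3509 ✗
  (4.5, 1.5, 165°): beam 1 = 1.0000 ≠ 6.3509 ✗
  …
  (2.5, 8.5, 75°): r_1=6.3509, r_2=1.0000, r_3=0.5774, r_4=1.7321 — all match ✓
No second candidate reproduces the full scan.

(x, y, θ) = (2.5, 8.5, 75°)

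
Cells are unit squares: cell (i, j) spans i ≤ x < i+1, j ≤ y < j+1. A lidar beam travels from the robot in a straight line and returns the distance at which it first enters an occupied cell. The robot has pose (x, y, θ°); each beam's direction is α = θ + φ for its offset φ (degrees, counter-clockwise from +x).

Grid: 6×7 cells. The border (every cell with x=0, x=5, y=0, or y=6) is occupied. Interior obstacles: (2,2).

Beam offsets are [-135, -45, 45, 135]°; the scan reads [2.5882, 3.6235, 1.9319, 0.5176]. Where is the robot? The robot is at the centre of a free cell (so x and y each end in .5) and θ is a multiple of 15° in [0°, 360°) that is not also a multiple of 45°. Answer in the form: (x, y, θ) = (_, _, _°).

Candidates: 19 free-cell centres × 16 headings = 304 poses. Raycast each; keep the one whose scan matches to 4 dp.
  (2.5, 3.5, 150°): beam 2 = 2.5882 ≠ 3.6235 ✗
  (2.5, 3.5, 255°): beam 1 = 2.8868 ≠ 2.5882 ✗
  (4.5, 5.5, 30°): beam 1 = 4.6587 ≠ 2.5882 ✗
  (1.5, 4.5, 255°): beam 1 = 1.0000 ≠ 2.5882 ✗
  …
  (1.5, 3.5, 60°): r_1=2.5882, r_2=3.6235, r_3=1.9319, r_4=0.5176 — all match ✓
Unique over the lattice → pose = (1.5, 3.5, 60°).

(x, y, θ) = (1.5, 3.5, 60°)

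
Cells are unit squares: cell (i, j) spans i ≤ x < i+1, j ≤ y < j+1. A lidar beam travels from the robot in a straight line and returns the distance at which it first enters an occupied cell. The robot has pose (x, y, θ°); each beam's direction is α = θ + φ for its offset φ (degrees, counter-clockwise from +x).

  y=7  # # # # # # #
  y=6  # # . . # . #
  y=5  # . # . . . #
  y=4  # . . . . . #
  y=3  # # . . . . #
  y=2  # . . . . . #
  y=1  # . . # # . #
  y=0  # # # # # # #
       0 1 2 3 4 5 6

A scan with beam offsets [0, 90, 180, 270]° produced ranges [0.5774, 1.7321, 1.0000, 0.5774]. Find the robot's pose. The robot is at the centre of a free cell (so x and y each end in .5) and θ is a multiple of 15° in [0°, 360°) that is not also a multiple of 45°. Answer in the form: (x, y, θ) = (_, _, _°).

(x, y, θ) = (2.5, 1.5, 30°)

Candidates: 24 free-cell centres × 16 headings = 384 poses. Raycast each; keep the one whose scan matches to 4 dp.
  (5.5, 3.5, 15°): beam 1 = 0.5176 ≠ 0.5774 ✗
  (1.5, 1.5, 300°): beam 2 = 5.1962 ≠ 1.7321 ✗
  (2.5, 2.5, 195°): beam 1 = 1.5529 ≠ 0.5774 ✗
  …
  (2.5, 1.5, 30°): r_1=0.5774, r_2=1.7321, r_3=1.0000, r_4=0.5774 — all match ✓
Only this pose fits every beam.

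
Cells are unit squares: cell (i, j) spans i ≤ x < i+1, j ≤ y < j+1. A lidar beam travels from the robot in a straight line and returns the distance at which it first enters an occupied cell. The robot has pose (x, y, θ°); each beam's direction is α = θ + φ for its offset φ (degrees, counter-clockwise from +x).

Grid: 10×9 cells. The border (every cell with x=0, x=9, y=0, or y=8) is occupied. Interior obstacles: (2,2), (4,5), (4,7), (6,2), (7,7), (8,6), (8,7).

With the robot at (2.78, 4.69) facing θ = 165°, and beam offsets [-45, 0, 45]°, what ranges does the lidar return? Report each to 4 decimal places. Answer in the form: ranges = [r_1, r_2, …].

beam 1: φ=-45°, α=120°
  d=(-0.5000,0.8660)  start (2,4)  tX=1.5600 tY=0.3580  stride 1/|dx|=2.0000 1/|dy|=1.1547
    cross y-line → (2,5), t=0.3580
    cross y-line → (2,6), t=1.5127
    cross x-line → (1,6), t=1.5600
    cross y-line → (1,7), t=2.6674
    cross x-line → (0,7), t=3.5600 (wall)
  → r_1 = 3.5600
beam 2: φ=0°, α=165°
  d=(-0.9659,0.2588)  start (2,4)  tX=0.8075 tY=1.1977  stride 1/|dx|=1.0353 1/|dy|=3.8637
    cross x-line → (1,4), t=0.8075
    cross y-line → (1,5), t=1.1977
    cross x-line → (0,5), t=1.8428 (wall)
  → r_2 = 1.8428
beam 3: φ=45°, α=210°
  d=(-0.8660,-0.5000)  start (2,4)  tX=0.9007 tY=1.3800  stride 1/|dx|=1.1547 1/|dy|=2.0000
    cross x-line → (1,4), t=0.9007
    cross y-line → (1,3), t=1.3800
    cross x-line → (0,3), t=2.0554 (wall)
  → r_3 = 2.0554

ranges = [3.5600, 1.8428, 2.0554]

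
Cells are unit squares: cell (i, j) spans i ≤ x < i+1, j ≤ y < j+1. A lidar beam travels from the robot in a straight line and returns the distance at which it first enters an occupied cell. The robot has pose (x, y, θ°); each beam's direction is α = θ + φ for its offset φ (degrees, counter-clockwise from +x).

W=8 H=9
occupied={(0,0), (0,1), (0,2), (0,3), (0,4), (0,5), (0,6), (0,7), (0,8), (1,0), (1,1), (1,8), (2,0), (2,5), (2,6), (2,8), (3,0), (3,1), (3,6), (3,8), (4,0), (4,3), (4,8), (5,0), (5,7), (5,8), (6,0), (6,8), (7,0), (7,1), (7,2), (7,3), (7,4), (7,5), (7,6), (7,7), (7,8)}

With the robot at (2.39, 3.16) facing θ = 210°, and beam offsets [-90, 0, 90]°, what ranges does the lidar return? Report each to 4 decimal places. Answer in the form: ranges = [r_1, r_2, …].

beam 1: φ=-90°, α=120°
  cosα=-0.5000 sinα=0.8660 | (2,3) | tMaxX 0.7800 tMaxY 0.9699 | tΔX 2.0000 tΔY 1.1547
    t=0.7800 [x] (1,3)
    t=0.9699 [y] (1,4)
    t=2.1246 [y] (1,5)
    t=2.7800 [x] (0,5) — stop
  → r_1 = 2.7800
beam 2: φ=0°, α=210°
  cosα=-0.8660 sinα=-0.5000 | (2,3) | tMaxX 0.4503 tMaxY 0.3200 | tΔX 1.1547 tΔY 2.0000
    t=0.3200 [y] (2,2)
    t=0.4503 [x] (1,2)
    t=1.6050 [x] (0,2) — stop
  → r_2 = 1.6050
beam 3: φ=90°, α=300°
  cosα=0.5000 sinα=-0.8660 | (2,3) | tMaxX 1.2200 tMaxY 0.1848 | tΔX 2.0000 tΔY 1.1547
    t=0.1848 [y] (2,2)
    t=1.2200 [x] (3,2)
    t=1.3395 [y] (3,1) — stop
  → r_3 = 1.3395

ranges = [2.7800, 1.6050, 1.3395]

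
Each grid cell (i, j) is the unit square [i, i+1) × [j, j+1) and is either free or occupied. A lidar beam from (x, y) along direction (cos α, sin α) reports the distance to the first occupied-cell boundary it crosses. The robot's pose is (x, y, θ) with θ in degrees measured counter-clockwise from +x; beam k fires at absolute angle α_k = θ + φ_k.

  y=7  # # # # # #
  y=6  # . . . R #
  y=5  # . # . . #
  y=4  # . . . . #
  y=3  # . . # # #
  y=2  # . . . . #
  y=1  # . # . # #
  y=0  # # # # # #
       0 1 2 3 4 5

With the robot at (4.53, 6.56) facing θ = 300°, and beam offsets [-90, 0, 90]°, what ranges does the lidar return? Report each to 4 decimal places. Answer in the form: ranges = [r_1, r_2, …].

ranges = [1.7667, 0.9400, 0.5427]

beam 1: φ=-90°, α=210°
  direction (-0.8660, -0.5000); cell (4,6); t to first gridline: x 0.6120, y 1.1200 (then +1.1547 / +2.0000)
    (3,6) via x @ 0.6120
    (3,5) via y @ 1.1200
    (2,5) via x @ 1.7667  # hit
  → r_1 = 1.7667
beam 2: φ=0°, α=300°
  direction (0.5000, -0.8660); cell (4,6); t to first gridline: x 0.9400, y 0.6466 (then +2.0000 / +1.1547)
    (4,5) via y @ 0.6466
    (5,5) via x @ 0.9400  # hit
  → r_2 = 0.9400
beam 3: φ=90°, α=30°
  direction (0.8660, 0.5000); cell (4,6); t to first gridline: x 0.5427, y 0.8800 (then +1.1547 / +2.0000)
    (5,6) via x @ 0.5427  # hit
  → r_3 = 0.5427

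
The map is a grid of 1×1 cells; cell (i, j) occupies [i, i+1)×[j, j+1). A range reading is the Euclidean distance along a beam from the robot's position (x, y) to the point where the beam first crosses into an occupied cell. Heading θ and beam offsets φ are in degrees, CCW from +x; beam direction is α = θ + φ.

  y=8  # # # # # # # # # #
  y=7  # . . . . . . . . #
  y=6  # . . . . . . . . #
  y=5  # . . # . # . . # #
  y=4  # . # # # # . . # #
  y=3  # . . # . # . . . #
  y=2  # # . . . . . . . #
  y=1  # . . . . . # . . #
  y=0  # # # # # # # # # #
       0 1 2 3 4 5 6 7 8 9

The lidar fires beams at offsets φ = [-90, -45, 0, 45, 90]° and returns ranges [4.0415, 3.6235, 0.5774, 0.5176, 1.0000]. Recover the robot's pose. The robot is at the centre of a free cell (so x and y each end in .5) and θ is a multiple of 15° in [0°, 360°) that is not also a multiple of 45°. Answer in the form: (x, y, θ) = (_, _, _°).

(x, y, θ) = (6.5, 4.5, 150°)

The pose lattice has 44·16 = 704 candidates. Test each by forward raycasting.
  (5.5, 2.5, 30°): beam 1 = 1.0000 ≠ 4.0415 ✗
  (5.5, 7.5, 15°): beam 1 = 1.5529 ≠ 4.0415 ✗
  (8.5, 3.5, 210°): beam 1 = 0.5774 ≠ 4.0415 ✗
  (2.5, 3.5, 150°): beam 1 = 0.5774 ≠ 4.0415 ✗
  …
  (6.5, 4.5, 150°): r_1=4.0415, r_2=3.6235, r_3=0.5774, r_4=0.5176, r_5=1.0000 — all match ✓
No second candidate reproduces the full scan.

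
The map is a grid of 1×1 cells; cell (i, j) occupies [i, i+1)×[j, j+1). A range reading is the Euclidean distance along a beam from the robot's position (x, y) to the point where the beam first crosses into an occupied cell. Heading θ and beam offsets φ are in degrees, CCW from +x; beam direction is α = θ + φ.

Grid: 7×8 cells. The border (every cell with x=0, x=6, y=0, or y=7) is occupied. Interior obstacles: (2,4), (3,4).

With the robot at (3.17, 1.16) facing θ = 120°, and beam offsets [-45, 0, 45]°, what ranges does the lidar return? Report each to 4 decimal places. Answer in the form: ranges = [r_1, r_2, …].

beam 1: φ=-45°, α=75°
  cosα=0.2588 sinα=0.9659 | (3,1) | tMaxX 3.2069 tMaxY 0.8696 | tΔX 3.8637 tΔY 1.0353
    t=0.8696 [y] (3,2)
    t=1.9049 [y] (3,3)
    t=2.9402 [y] (3,4) — stop
  → r_1 = 2.9402
beam 2: φ=0°, α=120°
  cosα=-0.5000 sinα=0.8660 | (3,1) | tMaxX 0.3400 tMaxY 0.9699 | tΔX 2.0000 tΔY 1.1547
    t=0.3400 [x] (2,1)
    t=0.9699 [y] (2,2)
    t=2.1246 [y] (2,3)
    t=2.3400 [x] (1,3)
    t=3.2793 [y] (1,4)
    t=4.3400 [x] (0,4) — stop
  → r_2 = 4.3400
beam 3: φ=45°, α=165°
  cosα=-0.9659 sinα=0.2588 | (3,1) | tMaxX 0.1760 tMaxY 3.2455 | tΔX 1.0353 tΔY 3.8637
    t=0.1760 [x] (2,1)
    t=1.2113 [x] (1,1)
    t=2.2465 [x] (0,1) — stop
  → r_3 = 2.2465

ranges = [2.9402, 4.3400, 2.2465]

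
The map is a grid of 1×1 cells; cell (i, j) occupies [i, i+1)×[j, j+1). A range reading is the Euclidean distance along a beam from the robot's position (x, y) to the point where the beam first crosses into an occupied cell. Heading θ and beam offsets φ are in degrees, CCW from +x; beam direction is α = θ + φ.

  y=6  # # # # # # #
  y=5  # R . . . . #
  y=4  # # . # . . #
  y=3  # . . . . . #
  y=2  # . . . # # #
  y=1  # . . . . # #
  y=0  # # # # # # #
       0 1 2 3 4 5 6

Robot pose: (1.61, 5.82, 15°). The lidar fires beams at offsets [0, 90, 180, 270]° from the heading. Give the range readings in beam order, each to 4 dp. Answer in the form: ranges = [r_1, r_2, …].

beam 1: φ=0°, α=15°
  d=(0.9659,0.2588)  start (1,5)  tX=0.4038 tY=0.6955  stride 1/|dx|=1.0353 1/|dy|=3.8637
    cross x-line → (2,5), t=0.4038
    cross y-line → (2,6), t=0.6955 (wall)
  → r_1 = 0.6955
beam 2: φ=90°, α=105°
  d=(-0.2588,0.9659)  start (1,5)  tX=2.3569 tY=0.1863  stride 1/|dx|=3.8637 1/|dy|=1.0353
    cross y-line → (1,6), t=0.1863 (wall)
  → r_2 = 0.1863
beam 3: φ=180°, α=195°
  d=(-0.9659,-0.2588)  start (1,5)  tX=0.6315 tY=3.1682  stride 1/|dx|=1.0353 1/|dy|=3.8637
    cross x-line → (0,5), t=0.6315 (wall)
  → r_3 = 0.6315
beam 4: φ=270°, α=285°
  d=(0.2588,-0.9659)  start (1,5)  tX=1.5068 tY=0.8489  stride 1/|dx|=3.8637 1/|dy|=1.0353
    cross y-line → (1,4), t=0.8489 (wall)
  → r_4 = 0.8489

ranges = [0.6955, 0.1863, 0.6315, 0.8489]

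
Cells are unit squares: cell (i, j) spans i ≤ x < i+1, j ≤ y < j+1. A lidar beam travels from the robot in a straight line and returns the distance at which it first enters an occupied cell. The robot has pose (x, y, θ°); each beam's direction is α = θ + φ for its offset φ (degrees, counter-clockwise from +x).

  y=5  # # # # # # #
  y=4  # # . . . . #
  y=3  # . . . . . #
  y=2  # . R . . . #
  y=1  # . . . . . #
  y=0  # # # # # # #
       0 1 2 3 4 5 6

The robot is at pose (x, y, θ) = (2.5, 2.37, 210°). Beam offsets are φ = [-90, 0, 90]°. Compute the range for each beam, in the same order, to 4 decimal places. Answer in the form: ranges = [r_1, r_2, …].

ranges = [1.8822, 1.7321, 1.5819]

beam 1: φ=-90°, α=120°
  cosα=-0.5000 sinα=0.8660 | (2,2) | tMaxX 1.0000 tMaxY 0.7275 | tΔX 2.0000 tΔY 1.1547
    t=0.7275 [y] (2,3)
    t=1.0000 [x] (1,3)
    t=1.8822 [y] (1,4) — stop
  → r_1 = 1.8822
beam 2: φ=0°, α=210°
  cosα=-0.8660 sinα=-0.5000 | (2,2) | tMaxX 0.5774 tMaxY 0.7400 | tΔX 1.1547 tΔY 2.0000
    t=0.5774 [x] (1,2)
    t=0.7400 [y] (1,1)
    t=1.7321 [x] (0,1) — stop
  → r_2 = 1.7321
beam 3: φ=90°, α=300°
  cosα=0.5000 sinα=-0.8660 | (2,2) | tMaxX 1.0000 tMaxY 0.4272 | tΔX 2.0000 tΔY 1.1547
    t=0.4272 [y] (2,1)
    t=1.0000 [x] (3,1)
    t=1.5819 [y] (3,0) — stop
  → r_3 = 1.5819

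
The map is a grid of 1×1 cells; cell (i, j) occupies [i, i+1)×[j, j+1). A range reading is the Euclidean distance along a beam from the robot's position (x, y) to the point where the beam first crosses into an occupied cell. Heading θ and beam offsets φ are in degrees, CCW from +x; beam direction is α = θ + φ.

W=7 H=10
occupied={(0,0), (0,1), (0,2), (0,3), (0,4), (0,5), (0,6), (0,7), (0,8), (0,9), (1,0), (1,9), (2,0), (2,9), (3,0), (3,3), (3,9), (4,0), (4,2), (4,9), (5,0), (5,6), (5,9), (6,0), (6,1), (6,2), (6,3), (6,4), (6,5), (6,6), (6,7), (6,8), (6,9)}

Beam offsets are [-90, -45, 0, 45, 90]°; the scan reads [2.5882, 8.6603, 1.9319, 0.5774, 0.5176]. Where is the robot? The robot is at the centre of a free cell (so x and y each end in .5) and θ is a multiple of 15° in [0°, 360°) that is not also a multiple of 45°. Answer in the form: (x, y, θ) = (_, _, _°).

(x, y, θ) = (1.5, 1.5, 105°)

Candidates: 37 free-cell centres × 16 headings = 592 poses. Raycast each; keep the one whose scan matches to 4 dp.
  (4.5, 1.5, 240°): beam 1 = 4.0415 ≠ 2.5882 ✗
  (3.5, 6.5, 240°): beam 1 = 2.8868 ≠ 2.5882 ✗
  (1.5, 8.5, 330°): beam 1 = 1.0000 ≠ 2.5882 ✗
  (3.5, 2.5, 165°): beam 1 = 0.5176 ≠ 2.5882 ✗
  (5.5, 7.5, 165°): beam 1 = 1.5529 ≠ 2.5882 ✗
  …
  (1.5, 1.5, 105°): r_1=2.5882, r_2=8.6603, r_3=1.9319, r_4=0.5774, r_5=0.5176 — all match ✓
Unique over the lattice → pose = (1.5, 1.5, 105°).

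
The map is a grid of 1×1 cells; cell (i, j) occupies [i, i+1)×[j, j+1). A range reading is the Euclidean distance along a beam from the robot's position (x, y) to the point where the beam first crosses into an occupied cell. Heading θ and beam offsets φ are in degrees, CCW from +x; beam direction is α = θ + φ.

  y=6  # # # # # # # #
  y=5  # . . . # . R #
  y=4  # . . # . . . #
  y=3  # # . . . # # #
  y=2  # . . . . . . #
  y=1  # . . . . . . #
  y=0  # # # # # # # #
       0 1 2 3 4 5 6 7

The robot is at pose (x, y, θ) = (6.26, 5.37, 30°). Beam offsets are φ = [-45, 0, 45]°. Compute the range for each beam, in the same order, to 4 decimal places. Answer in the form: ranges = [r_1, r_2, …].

beam 1: φ=-45°, α=345°
  cosα=0.9659 sinα=-0.2588 | (6,5) | tMaxX 0.7661 tMaxY 1.4296 | tΔX 1.0353 tΔY 3.8637
    t=0.7661 [x] (7,5) — stop
  → r_1 = 0.7661
beam 2: φ=0°, α=30°
  cosα=0.8660 sinα=0.5000 | (6,5) | tMaxX 0.8545 tMaxY 1.2600 | tΔX 1.1547 tΔY 2.0000
    t=0.8545 [x] (7,5) — stop
  → r_2 = 0.8545
beam 3: φ=45°, α=75°
  cosα=0.2588 sinα=0.9659 | (6,5) | tMaxX 2.8591 tMaxY 0.6522 | tΔX 3.8637 tΔY 1.0353
    t=0.6522 [y] (6,6) — stop
  → r_3 = 0.6522

ranges = [0.7661, 0.8545, 0.6522]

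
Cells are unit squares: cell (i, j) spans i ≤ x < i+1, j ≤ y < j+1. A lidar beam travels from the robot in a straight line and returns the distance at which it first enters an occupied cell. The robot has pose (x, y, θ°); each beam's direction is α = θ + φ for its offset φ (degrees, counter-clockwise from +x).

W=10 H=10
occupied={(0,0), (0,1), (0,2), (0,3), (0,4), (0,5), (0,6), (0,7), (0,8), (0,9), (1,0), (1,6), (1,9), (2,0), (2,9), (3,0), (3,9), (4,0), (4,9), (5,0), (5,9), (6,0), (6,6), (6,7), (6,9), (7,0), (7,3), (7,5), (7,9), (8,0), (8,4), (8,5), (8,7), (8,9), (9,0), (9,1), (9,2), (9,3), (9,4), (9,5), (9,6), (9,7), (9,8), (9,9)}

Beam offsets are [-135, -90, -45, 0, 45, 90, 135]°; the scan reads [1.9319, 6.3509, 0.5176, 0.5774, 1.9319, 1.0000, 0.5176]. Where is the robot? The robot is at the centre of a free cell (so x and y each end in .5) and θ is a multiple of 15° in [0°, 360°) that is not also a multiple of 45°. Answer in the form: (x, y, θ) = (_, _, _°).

(x, y, θ) = (6.5, 8.5, 300°)

Enumerate (i+0.5, j+0.5, θ) over the 56 free cells and 16 admissible headings. For each, cast all 7 beams and compare to the given ranges.
  (6.5, 5.5, 255°): beam 1 = 0.5774 ≠ 1.9319 ✗
  (2.5, 1.5, 300°): beam 1 = 1.5529 ≠ 1.9319 ✗
  (5.5, 6.5, 345°): beam 1 = 5.1962 ≠ 1.9319 ✗
  …
  (6.5, 8.5, 300°): r_1=1.9319, r_2=6.3509, r_3=0.5176, r_4=0.5774, r_5=1.9319, r_6=1.0000, r_7=0.5176 — all match ✓
No second candidate reproduces the full scan.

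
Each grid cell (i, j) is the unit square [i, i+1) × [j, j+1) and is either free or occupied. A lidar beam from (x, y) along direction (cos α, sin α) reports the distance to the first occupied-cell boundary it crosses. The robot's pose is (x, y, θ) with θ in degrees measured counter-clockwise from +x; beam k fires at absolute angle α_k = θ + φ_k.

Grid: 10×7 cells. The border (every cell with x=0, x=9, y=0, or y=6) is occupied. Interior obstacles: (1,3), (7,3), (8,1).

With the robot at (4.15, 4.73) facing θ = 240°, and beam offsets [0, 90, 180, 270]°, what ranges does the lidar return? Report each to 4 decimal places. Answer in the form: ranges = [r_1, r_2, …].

beam 1: φ=0°, α=240°
  cosα=-0.5000 sinα=-0.8660 | (4,4) | tMaxX 0.3000 tMaxY 0.8429 | tΔX 2.0000 tΔY 1.1547
    t=0.3000 [x] (3,4)
    t=0.8429 [y] (3,3)
    t=1.9976 [y] (3,2)
    t=2.3000 [x] (2,2)
    t=3.1523 [y] (2,1)
    t=4.3000 [x] (1,1)
    t=4.3070 [y] (1,0) — stop
  → r_1 = 4.3070
beam 2: φ=90°, α=330°
  cosα=0.8660 sinα=-0.5000 | (4,4) | tMaxX 0.9815 tMaxY 1.4600 | tΔX 1.1547 tΔY 2.0000
    t=0.9815 [x] (5,4)
    t=1.4600 [y] (5,3)
    t=2.1362 [x] (6,3)
    t=3.2909 [x] (7,3) — stop
  → r_2 = 3.2909
beam 3: φ=180°, α=60°
  cosα=0.5000 sinα=0.8660 | (4,4) | tMaxX 1.7000 tMaxY 0.3118 | tΔX 2.0000 tΔY 1.1547
    t=0.3118 [y] (4,5)
    t=1.4665 [y] (4,6) — stop
  → r_3 = 1.4665
beam 4: φ=270°, α=150°
  cosα=-0.8660 sinα=0.5000 | (4,4) | tMaxX 0.1732 tMaxY 0.5400 | tΔX 1.1547 tΔY 2.0000
    t=0.1732 [x] (3,4)
    t=0.5400 [y] (3,5)
    t=1.3279 [x] (2,5)
    t=2.4826 [x] (1,5)
    t=2.5400 [y] (1,6) — stop
  → r_4 = 2.5400

ranges = [4.3070, 3.2909, 1.4665, 2.5400]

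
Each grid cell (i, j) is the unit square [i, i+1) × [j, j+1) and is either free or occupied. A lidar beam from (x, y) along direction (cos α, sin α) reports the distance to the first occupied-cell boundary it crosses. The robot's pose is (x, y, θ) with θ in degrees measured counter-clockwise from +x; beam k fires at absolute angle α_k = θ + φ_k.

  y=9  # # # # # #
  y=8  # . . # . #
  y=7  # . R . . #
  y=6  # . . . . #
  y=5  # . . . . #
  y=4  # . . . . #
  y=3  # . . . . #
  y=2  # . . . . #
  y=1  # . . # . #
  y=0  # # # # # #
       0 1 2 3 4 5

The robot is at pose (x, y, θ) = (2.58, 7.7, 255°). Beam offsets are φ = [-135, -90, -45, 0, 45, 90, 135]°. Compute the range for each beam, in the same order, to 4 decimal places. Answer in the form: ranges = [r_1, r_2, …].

beam 1: φ=-135°, α=120°
  cosα=-0.5000 sinα=0.8660 | (2,7) | tMaxX 1.1600 tMaxY 0.3464 | tΔX 2.0000 tΔY 1.1547
    t=0.3464 [y] (2,8)
    t=1.1600 [x] (1,8)
    t=1.5011 [y] (1,9) — stop
  → r_1 = 1.5011
beam 2: φ=-90°, α=165°
  cosα=-0.9659 sinα=0.2588 | (2,7) | tMaxX 0.6005 tMaxY 1.1591 | tΔX 1.0353 tΔY 3.8637
    t=0.6005 [x] (1,7)
    t=1.1591 [y] (1,8)
    t=1.6357 [x] (0,8) — stop
  → r_2 = 1.6357
beam 3: φ=-45°, α=210°
  cosα=-0.8660 sinα=-0.5000 | (2,7) | tMaxX 0.6697 tMaxY 1.4000 | tΔX 1.1547 tΔY 2.0000
    t=0.6697 [x] (1,7)
    t=1.4000 [y] (1,6)
    t=1.8244 [x] (0,6) — stop
  → r_3 = 1.8244
beam 4: φ=0°, α=255°
  cosα=-0.2588 sinα=-0.9659 | (2,7) | tMaxX 2.2409 tMaxY 0.7247 | tΔX 3.8637 tΔY 1.0353
    t=0.7247 [y] (2,6)
    t=1.7600 [y] (2,5)
    t=2.2409 [x] (1,5)
    t=2.7952 [y] (1,4)
    t=3.8305 [y] (1,3)
    t=4.8658 [y] (1,2)
    t=5.9011 [y] (1,1)
    t=6.1047 [x] (0,1) — stop
  → r_4 = 6.1047
beam 5: φ=45°, α=300°
  cosα=0.5000 sinα=-0.8660 | (2,7) | tMaxX 0.8400 tMaxY 0.8083 | tΔX 2.0000 tΔY 1.1547
    t=0.8083 [y] (2,6)
    t=0.8400 [x] (3,6)
    t=1.9630 [y] (3,5)
    t=2.8400 [x] (4,5)
    t=3.1177 [y] (4,4)
    t=4.2724 [y] (4,3)
    t=4.8400 [x] (5,3) — stop
  → r_5 = 4.8400
beam 6: φ=90°, α=345°
  cosα=0.9659 sinα=-0.2588 | (2,7) | tMaxX 0.4348 tMaxY 2.7046 | tΔX 1.0353 tΔY 3.8637
    t=0.4348 [x] (3,7)
    t=1.4701 [x] (4,7)
    t=2.5054 [x] (5,7) — stop
  → r_6 = 2.5054
beam 7: φ=135°, α=30°
  cosα=0.8660 sinα=0.5000 | (2,7) | tMaxX 0.4850 tMaxY 0.6000 | tΔX 1.1547 tΔY 2.0000
    t=0.4850 [x] (3,7)
    t=0.6000 [y] (3,8) — stop
  → r_7 = 0.6000

ranges = [1.5011, 1.6357, 1.8244, 6.1047, 4.8400, 2.5054, 0.6000]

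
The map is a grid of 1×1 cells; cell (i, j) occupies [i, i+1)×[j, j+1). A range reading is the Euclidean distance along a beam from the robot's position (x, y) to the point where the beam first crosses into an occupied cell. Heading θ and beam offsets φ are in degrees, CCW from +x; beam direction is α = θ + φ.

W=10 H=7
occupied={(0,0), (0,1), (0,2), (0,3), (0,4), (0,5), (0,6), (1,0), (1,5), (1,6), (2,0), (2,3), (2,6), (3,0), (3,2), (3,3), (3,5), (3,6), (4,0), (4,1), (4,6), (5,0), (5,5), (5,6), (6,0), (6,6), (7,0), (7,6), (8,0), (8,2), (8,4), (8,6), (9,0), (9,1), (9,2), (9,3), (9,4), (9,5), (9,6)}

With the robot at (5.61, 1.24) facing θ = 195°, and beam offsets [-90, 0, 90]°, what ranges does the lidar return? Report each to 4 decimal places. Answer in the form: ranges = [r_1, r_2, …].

beam 1: φ=-90°, α=105°
  d=(-0.2588,0.9659)  start (5,1)  tX=2.3569 tY=0.7868  stride 1/|dx|=3.8637 1/|dy|=1.0353
    cross y-line → (5,2), t=0.7868
    cross y-line → (5,3), t=1.8221
    cross x-line → (4,3), t=2.3569
    cross y-line → (4,4), t=2.8574
    cross y-line → (4,5), t=3.8926
    cross y-line → (4,6), t=4.9279 (wall)
  → r_1 = 4.9279
beam 2: φ=0°, α=195°
  d=(-0.9659,-0.2588)  start (5,1)  tX=0.6315 tY=0.9273  stride 1/|dx|=1.0353 1/|dy|=3.8637
    cross x-line → (4,1), t=0.6315 (wall)
  → r_2 = 0.6315
beam 3: φ=90°, α=285°
  d=(0.2588,-0.9659)  start (5,1)  tX=1.5068 tY=0.2485  stride 1/|dx|=3.8637 1/|dy|=1.0353
    cross y-line → (5,0), t=0.2485 (wall)
  → r_3 = 0.2485

ranges = [4.9279, 0.6315, 0.2485]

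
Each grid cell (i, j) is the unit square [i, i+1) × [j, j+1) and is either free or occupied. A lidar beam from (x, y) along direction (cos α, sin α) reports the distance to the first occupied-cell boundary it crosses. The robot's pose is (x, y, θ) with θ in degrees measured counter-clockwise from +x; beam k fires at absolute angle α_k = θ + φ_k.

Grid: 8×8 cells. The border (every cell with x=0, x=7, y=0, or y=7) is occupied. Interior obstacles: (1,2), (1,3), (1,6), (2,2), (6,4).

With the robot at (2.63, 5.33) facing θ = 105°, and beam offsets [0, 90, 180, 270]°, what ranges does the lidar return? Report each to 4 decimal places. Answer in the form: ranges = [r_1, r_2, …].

ranges = [1.7289, 1.6875, 4.4827, 4.5242]

beam 1: φ=0°, α=105°
  cosα=-0.2588 sinα=0.9659 | (2,5) | tMaxX 2.4341 tMaxY 0.6936 | tΔX 3.8637 tΔY 1.0353
    t=0.6936 [y] (2,6)
    t=1.7289 [y] (2,7) — stop
  → r_1 = 1.7289
beam 2: φ=90°, α=195°
  cosα=-0.9659 sinα=-0.2588 | (2,5) | tMaxX 0.6522 tMaxY 1.2750 | tΔX 1.0353 tΔY 3.8637
    t=0.6522 [x] (1,5)
    t=1.2750 [y] (1,4)
    t=1.6875 [x] (0,4) — stop
  → r_2 = 1.6875
beam 3: φ=180°, α=285°
  cosα=0.2588 sinα=-0.9659 | (2,5) | tMaxX 1.4296 tMaxY 0.3416 | tΔX 3.8637 tΔY 1.0353
    t=0.3416 [y] (2,4)
    t=1.3769 [y] (2,3)
    t=1.4296 [x] (3,3)
    t=2.4122 [y] (3,2)
    t=3.4475 [y] (3,1)
    t=4.4827 [y] (3,0) — stop
  → r_3 = 4.4827
beam 4: φ=270°, α=15°
  cosα=0.9659 sinα=0.2588 | (2,5) | tMaxX 0.3831 tMaxY 2.5887 | tΔX 1.0353 tΔY 3.8637
    t=0.3831 [x] (3,5)
    t=1.4183 [x] (4,5)
    t=2.4536 [x] (5,5)
    t=2.5887 [y] (5,6)
    t=3.4889 [x] (6,6)
    t=4.5242 [x] (7,6) — stop
  → r_4 = 4.5242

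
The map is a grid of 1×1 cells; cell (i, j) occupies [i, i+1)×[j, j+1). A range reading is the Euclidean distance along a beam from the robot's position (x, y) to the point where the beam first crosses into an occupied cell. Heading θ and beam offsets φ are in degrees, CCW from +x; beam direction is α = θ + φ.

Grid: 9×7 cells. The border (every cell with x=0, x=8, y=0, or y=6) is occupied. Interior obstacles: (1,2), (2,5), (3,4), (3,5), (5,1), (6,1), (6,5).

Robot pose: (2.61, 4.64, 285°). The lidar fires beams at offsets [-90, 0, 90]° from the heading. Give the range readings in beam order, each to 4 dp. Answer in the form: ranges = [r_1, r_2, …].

ranges = [1.6668, 3.7684, 0.4038]

beam 1: φ=-90°, α=195°
  direction (-0.9659, -0.2588); cell (2,4); t to first gridline: x 0.6315, y 2.4728 (then +1.0353 / +3.8637)
    (1,4) via x @ 0.6315
    (0,4) via x @ 1.6668  # hit
  → r_1 = 1.6668
beam 2: φ=0°, α=285°
  direction (0.2588, -0.9659); cell (2,4); t to first gridline: x 1.5068, y 0.6626 (then +3.8637 / +1.0353)
    (2,3) via y @ 0.6626
    (3,3) via x @ 1.5068
    (3,2) via y @ 1.6979
    (3,1) via y @ 2.7331
    (3,0) via y @ 3.7684  # hit
  → r_2 = 3.7684
beam 3: φ=90°, α=15°
  direction (0.9659, 0.2588); cell (2,4); t to first gridline: x 0.4038, y 1.3909 (then +1.0353 / +3.8637)
    (3,4) via x @ 0.4038  # hit
  → r_3 = 0.4038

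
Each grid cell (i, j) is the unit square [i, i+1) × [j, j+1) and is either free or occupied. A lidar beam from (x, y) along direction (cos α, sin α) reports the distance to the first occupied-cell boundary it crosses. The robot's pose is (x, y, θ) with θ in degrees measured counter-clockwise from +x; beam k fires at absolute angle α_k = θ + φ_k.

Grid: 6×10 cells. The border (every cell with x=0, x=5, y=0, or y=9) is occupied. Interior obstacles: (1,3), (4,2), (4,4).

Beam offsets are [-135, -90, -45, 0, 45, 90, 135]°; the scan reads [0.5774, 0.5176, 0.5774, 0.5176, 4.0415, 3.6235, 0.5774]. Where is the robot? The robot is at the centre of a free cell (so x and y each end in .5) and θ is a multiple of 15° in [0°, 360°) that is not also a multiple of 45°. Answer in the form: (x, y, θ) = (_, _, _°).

(x, y, θ) = (4.5, 3.5, 105°)

Candidates: 29 free-cell centres × 16 headings = 464 poses. Raycast each; keep the one whose scan matches to 4 dp.
  (1.5, 5.5, 60°): beam 1 = 1.5529 ≠ 0.5774 ✗
  (1.5, 1.5, 330°): beam 1 = 0.5176 ≠ 0.5774 ✗
  (1.5, 8.5, 195°): beam 5 = 1.0000 ≠ 4.0415 ✗
  (3.5, 8.5, 300°): beam 1 = 1.9319 ≠ 0.5774 ✗
  (4.5, 1.5, 345°): beam 1 = 1.0000 ≠ 0.5774 ✗
  …
  (4.5, 3.5, 105°): r_1=0.5774, r_2=0.5176, r_3=0.5774, r_4=0.5176, r_5=4.0415, r_6=3.6235, r_7=0.5774 — all match ✓
No second candidate reproduces the full scan.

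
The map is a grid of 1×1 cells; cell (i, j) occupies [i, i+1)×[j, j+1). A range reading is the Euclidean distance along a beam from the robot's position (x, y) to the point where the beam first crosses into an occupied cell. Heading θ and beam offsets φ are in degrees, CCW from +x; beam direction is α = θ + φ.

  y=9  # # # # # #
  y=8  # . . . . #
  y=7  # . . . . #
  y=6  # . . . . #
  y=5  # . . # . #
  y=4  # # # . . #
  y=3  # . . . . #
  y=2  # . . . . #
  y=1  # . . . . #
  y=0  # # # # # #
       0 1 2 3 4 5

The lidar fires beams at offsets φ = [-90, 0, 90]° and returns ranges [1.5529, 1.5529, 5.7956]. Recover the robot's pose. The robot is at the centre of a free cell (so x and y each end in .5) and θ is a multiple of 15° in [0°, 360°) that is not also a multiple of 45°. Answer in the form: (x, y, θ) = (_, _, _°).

(x, y, θ) = (3.5, 2.5, 345°)

The pose lattice has 29·16 = 464 candidates. Test each by forward raycasting.
  (3.5, 8.5, 195°): beam 1 = 0.5176 ≠ 1.5529 ✗
  (4.5, 8.5, 60°): beam 1 = 0.5774 ≠ 1.5529 ✗
  (2.5, 2.5, 75°): beam 1 = 2.5882 ≠ 1.5529 ✗
  (3.5, 6.5, 75°): beam 2 = 2.5882 ≠ 1.5529 ✗
  …
  (3.5, 2.5, 345°): r_1=1.5529, r_2=1.5529, r_3=5.7956 — all match ✓
No second candidate reproduces the full scan.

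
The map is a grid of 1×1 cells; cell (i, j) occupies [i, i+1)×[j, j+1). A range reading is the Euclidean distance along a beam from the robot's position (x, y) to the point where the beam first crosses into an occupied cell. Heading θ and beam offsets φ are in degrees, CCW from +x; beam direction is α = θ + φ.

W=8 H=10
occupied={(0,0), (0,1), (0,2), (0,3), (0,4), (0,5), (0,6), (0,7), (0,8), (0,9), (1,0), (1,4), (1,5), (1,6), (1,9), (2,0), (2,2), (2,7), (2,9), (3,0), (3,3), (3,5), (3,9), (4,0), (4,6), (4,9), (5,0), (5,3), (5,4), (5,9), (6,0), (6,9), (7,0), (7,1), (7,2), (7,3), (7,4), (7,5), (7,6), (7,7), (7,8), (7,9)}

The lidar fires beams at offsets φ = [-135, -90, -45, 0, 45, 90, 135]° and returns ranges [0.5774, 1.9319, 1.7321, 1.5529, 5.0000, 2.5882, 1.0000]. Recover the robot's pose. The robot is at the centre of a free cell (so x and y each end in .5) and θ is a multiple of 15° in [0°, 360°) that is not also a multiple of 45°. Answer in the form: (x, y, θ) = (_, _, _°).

Candidates: 38 free-cell centres × 16 headings = 608 poses. Raycast each; keep the one whose scan matches to 4 dp.
  (1.5, 2.5, 330°): beam 1 = 0.5176 ≠ 0.5774 ✗
  (3.5, 6.5, 210°): beam 1 = 2.5882 ≠ 0.5774 ✗
  (5.5, 5.5, 300°): beam 1 = 1.5529 ≠ 0.5774 ✗
  (1.5, 2.5, 75°): beam 1 = 1.7321 ≠ 0.5774 ✗
  …
  (4.5, 8.5, 255°): r_1=0.5774, r_2=1.9319, r_3=1.7321, r_4=1.5529, r_5=5.0000, r_6=2.5882, r_7=1.0000 — all match ✓
Unique over the lattice → pose = (4.5, 8.5, 255°).

(x, y, θ) = (4.5, 8.5, 255°)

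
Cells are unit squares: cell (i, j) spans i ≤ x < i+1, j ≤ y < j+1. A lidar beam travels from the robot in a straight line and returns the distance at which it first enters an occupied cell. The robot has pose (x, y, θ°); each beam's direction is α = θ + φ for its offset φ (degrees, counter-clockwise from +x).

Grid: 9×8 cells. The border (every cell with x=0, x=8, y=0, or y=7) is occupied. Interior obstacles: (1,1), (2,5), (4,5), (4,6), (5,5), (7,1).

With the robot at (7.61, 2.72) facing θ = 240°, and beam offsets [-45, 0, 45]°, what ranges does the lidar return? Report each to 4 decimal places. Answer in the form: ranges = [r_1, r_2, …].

beam 1: φ=-45°, α=195°
  cosα=-0.9659 sinα=-0.2588 | (7,2) | tMaxX 0.6315 tMaxY 2.7819 | tΔX 1.0353 tΔY 3.8637
    t=0.6315 [x] (6,2)
    t=1.6668 [x] (5,2)
    t=2.7021 [x] (4,2)
    t=2.7819 [y] (4,1)
    t=3.7373 [x] (3,1)
    t=4.7726 [x] (2,1)
    t=5.8079 [x] (1,1) — stop
  → r_1 = 5.8079
beam 2: φ=0°, α=240°
  cosα=-0.5000 sinα=-0.8660 | (7,2) | tMaxX 1.2200 tMaxY 0.8314 | tΔX 2.0000 tΔY 1.1547
    t=0.8314 [y] (7,1) — stop
  → r_2 = 0.8314
beam 3: φ=45°, α=285°
  cosα=0.2588 sinα=-0.9659 | (7,2) | tMaxX 1.5068 tMaxY 0.7454 | tΔX 3.8637 tΔY 1.0353
    t=0.7454 [y] (7,1) — stop
  → r_3 = 0.7454

ranges = [5.8079, 0.8314, 0.7454]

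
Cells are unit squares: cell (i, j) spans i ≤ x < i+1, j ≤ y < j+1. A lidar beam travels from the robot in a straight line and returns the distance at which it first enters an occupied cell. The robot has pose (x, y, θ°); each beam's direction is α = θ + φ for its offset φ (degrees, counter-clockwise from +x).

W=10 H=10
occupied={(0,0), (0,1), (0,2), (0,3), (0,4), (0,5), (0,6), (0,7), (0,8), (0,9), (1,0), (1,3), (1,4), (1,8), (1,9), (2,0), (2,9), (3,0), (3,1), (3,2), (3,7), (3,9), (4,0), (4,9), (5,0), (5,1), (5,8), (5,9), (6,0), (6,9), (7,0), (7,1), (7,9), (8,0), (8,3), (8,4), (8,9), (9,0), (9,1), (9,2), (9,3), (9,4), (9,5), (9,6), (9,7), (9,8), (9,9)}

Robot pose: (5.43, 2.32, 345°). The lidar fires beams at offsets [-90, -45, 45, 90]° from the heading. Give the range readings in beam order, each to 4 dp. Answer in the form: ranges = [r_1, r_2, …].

beam 1: φ=-90°, α=255°
  cosα=-0.2588 sinα=-0.9659 | (5,2) | tMaxX 1.6614 tMaxY 0.3313 | tΔX 3.8637 tΔY 1.0353
    t=0.3313 [y] (5,1) — stop
  → r_1 = 0.3313
beam 2: φ=-45°, α=300°
  cosα=0.5000 sinα=-0.8660 | (5,2) | tMaxX 1.1400 tMaxY 0.3695 | tΔX 2.0000 tΔY 1.1547
    t=0.3695 [y] (5,1) — stop
  → r_2 = 0.3695
beam 3: φ=45°, α=30°
  cosα=0.8660 sinα=0.5000 | (5,2) | tMaxX 0.6582 tMaxY 1.3600 | tΔX 1.1547 tΔY 2.0000
    t=0.6582 [x] (6,2)
    t=1.3600 [y] (6,3)
    t=1.8129 [x] (7,3)
    t=2.9676 [x] (8,3) — stop
  → r_3 = 2.9676
beam 4: φ=90°, α=75°
  cosα=0.2588 sinα=0.9659 | (5,2) | tMaxX 2.2023 tMaxY 0.7040 | tΔX 3.8637 tΔY 1.0353
    t=0.7040 [y] (5,3)
    t=1.7393 [y] (5,4)
    t=2.2023 [x] (6,4)
    t=2.7745 [y] (6,5)
    t=3.8098 [y] (6,6)
    t=4.8451 [y] (6,7)
    t=5.8804 [y] (6,8)
    t=6.0660 [x] (7,8)
    t=6.9156 [y] (7,9) — stop
  → r_4 = 6.9156

ranges = [0.3313, 0.3695, 2.9676, 6.9156]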